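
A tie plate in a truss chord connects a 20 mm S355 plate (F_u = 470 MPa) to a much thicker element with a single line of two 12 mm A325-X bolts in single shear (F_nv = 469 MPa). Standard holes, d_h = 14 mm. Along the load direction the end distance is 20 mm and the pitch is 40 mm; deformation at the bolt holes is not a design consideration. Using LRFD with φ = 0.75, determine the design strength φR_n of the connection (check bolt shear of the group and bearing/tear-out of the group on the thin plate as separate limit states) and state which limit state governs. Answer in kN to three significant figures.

79.6 kN (bolt shear governs)

Bolt shear: A_b = π·12²/4 = 113.1 mm²; R_n = 469 × 113.1 × 2 × 1 / 1000 = 106.1 kN → 0.75 × 106.1 = 79.6 kN.
Bearing (1.5 l_c t F_u ≤ 3.0 d t F_u): upper limit = 3.0·12·20·470 / 1000 = 338.4 kN.
  Edge l_c = 20 − 14/2 = 13 → r_n = 183.3 kN; interior l_c = 40 − 14 = 26 → r_n = 338.4 kN.
  R_n,bearing = 1·183.3 + 1·338.4 = 521.7 kN → 0.75 × 521.7 = 391 kN.
Bolt shear governs: 79.6 kN.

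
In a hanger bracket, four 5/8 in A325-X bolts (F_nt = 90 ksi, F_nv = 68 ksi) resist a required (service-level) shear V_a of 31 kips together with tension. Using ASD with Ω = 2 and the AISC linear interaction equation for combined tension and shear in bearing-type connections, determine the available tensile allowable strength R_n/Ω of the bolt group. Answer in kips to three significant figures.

30.8 kips

A_b = π·0.625²/4 = 0.3068 in²; f_rv = 31 / (4 × 0.3068) = 25.26 ksi.
F'_nt = 1.3 F_nt − (Ω F_nt / F_nv) f_rv = 1.3·90 − (2·90/68)·25.26 = 50.13 ksi, capped at F_nt → F'_nt = 50.13 ksi.
R_n = F'_nt · A_b · n = 50.13 × 0.3068 × 4 = 61.52 kips.
Allowable strength R_n/Ω = 61.52 / 2 = 30.8 kips.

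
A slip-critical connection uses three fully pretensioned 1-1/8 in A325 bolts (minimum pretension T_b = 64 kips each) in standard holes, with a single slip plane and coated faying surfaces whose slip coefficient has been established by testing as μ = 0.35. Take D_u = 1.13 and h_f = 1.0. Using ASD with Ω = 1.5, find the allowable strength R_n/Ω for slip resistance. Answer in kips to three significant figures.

50.6 kips

R_n = μ · D_u · h_f · T_b · n_s · n_b = 0.35 × 1.13 × 1.0 × 64 × 1 × 3 = 75.94 kips.
Allowable strength R_n/Ω = 75.94 / 1.5 = 50.6 kips.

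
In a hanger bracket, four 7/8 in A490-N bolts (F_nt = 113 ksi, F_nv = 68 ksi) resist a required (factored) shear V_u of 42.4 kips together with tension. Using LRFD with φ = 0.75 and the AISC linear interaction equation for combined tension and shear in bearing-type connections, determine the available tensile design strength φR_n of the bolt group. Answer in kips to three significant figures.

A_b = π·0.875²/4 = 0.6013 in²; f_rv = 42.4 / (4 × 0.6013) = 17.63 ksi.
F'_nt = 1.3 F_nt − (F_nt / φF_nv) f_rv = 1.3·113 − (113/(0.75·68))·17.63 = 107.8 ksi, capped at F_nt → F'_nt = 107.8 ksi.
R_n = F'_nt · A_b · n = 107.8 × 0.6013 × 4 = 259.4 kips.
Design strength φR_n = 0.75 × 259.4 = 195 kips.

195 kips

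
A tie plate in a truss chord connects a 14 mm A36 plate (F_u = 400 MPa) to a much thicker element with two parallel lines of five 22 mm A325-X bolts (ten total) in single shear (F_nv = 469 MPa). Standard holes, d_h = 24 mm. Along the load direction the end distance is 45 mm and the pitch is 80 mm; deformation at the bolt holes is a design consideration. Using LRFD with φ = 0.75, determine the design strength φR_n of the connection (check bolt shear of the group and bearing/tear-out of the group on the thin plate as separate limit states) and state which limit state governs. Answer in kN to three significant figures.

Bolt shear: A_b = π·22²/4 = 380.1 mm²; R_n = 469 × 380.1 × 10 × 1 / 1000 = 1783 kN → 0.75 × 1783 = 1340 kN.
Bearing (1.2 l_c t F_u ≤ 2.4 d t F_u): upper limit = 2.4·22·14·400 / 1000 = 295.7 kN.
  Edge l_c = 45 − 24/2 = 33 → r_n = 221.8 kN; interior l_c = 80 − 24 = 56 → r_n = 295.7 kN.
  R_n,bearing = 2·221.8 + 8·295.7 = 2809 kN → 0.75 × 2809 = 2110 kN.
Bolt shear governs: 1340 kN.

1340 kN (bolt shear governs)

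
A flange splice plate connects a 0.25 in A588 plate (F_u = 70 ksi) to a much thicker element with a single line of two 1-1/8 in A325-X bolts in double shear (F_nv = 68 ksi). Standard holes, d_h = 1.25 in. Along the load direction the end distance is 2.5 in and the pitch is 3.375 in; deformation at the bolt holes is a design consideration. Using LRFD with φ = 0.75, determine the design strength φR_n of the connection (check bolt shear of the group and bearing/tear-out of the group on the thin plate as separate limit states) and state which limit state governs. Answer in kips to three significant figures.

63 kips (bearing governs)

Bolt shear: A_b = π·1.125²/4 = 0.994 in²; R_n = 68 × 0.994 × 2 × 2 = 270.4 kips → 0.75 × 270.4 = 203 kips.
Bearing (1.2 l_c t F_u ≤ 2.4 d t F_u): upper limit = 2.4·1.125·0.25·70 = 47.25 kips.
  Edge l_c = 2.5 − 1.25/2 = 1.875 → r_n = 39.38 kips; interior l_c = 3.375 − 1.25 = 2.125 → r_n = 44.62 kips.
  R_n,bearing = 1·39.38 + 1·44.62 = 84 kips → 0.75 × 84 = 63 kips.
Bearing governs: 63 kips.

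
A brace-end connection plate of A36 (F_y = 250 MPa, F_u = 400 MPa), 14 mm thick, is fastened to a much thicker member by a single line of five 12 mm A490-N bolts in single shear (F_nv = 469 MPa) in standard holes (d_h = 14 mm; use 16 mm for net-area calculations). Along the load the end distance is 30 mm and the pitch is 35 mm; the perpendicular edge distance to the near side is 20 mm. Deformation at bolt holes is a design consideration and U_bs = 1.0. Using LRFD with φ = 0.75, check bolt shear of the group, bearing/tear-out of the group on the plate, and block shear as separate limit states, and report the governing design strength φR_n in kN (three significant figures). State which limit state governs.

Bolt shear: A_b = π·12²/4 = 113.1 mm²; R_n = 469 × 113.1 × 5 × 1 / 1000 = 265.2 kN → 0.75 × 265.2 = 199 kN.
Bearing: edge l_c = 23, r_n = 154.6 kN; interior l_c = 21, r_n = 141.1 kN; R_n = 154.6 + 4·141.1 = 719 kN → 539 kN.
Block shear: A_gv = 2380, A_nv = 1372, A_nt = 168 mm²; R_n = min(0.6F_uA_nv, 0.6F_yA_gv) + U_bs·F_u·A_nt = 396.5 kN → 297 kN.
Bolt shear governs: 199 kN.

199 kN (bolt shear governs)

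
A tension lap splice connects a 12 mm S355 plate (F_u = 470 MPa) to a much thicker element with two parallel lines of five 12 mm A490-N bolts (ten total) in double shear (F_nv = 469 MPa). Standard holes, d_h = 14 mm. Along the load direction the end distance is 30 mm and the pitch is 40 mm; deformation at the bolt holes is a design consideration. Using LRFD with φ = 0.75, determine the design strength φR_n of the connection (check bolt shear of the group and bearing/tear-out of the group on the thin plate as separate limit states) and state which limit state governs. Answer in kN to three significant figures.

Bolt shear: A_b = π·12²/4 = 113.1 mm²; R_n = 469 × 113.1 × 10 × 2 / 1000 = 1061 kN → 0.75 × 1061 = 796 kN.
Bearing (1.2 l_c t F_u ≤ 2.4 d t F_u): upper limit = 2.4·12·12·470 / 1000 = 162.4 kN.
  Edge l_c = 30 − 14/2 = 23 → r_n = 155.7 kN; interior l_c = 40 − 14 = 26 → r_n = 162.4 kN.
  R_n,bearing = 2·155.7 + 8·162.4 = 1611 kN → 0.75 × 1611 = 1210 kN.
Bolt shear governs: 796 kN.

796 kN (bolt shear governs)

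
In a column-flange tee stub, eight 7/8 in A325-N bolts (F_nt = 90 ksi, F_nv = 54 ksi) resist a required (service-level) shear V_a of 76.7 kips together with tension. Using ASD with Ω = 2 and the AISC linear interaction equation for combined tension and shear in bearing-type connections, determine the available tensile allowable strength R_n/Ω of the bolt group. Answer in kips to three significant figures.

A_b = π·0.875²/4 = 0.6013 in²; f_rv = 76.7 / (8 × 0.6013) = 15.94 ksi.
F'_nt = 1.3 F_nt − (Ω F_nt / F_nv) f_rv = 1.3·90 − (2·90/54)·15.94 = 63.85 ksi, capped at F_nt → F'_nt = 63.85 ksi.
R_n = F'_nt · A_b · n = 63.85 × 0.6013 × 8 = 307.2 kips.
Allowable strength R_n/Ω = 307.2 / 2 = 154 kips.

154 kips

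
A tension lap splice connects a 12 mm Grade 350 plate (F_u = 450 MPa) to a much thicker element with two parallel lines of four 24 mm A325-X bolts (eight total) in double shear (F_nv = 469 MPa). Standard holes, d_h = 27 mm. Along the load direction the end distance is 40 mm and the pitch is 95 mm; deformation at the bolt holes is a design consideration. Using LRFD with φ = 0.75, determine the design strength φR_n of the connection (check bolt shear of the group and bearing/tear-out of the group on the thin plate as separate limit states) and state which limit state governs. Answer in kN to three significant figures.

Bolt shear: A_b = π·24²/4 = 452.4 mm²; R_n = 469 × 452.4 × 8 × 2 / 1000 = 3395 kN → 0.75 × 3395 = 2550 kN.
Bearing (1.2 l_c t F_u ≤ 2.4 d t F_u): upper limit = 2.4·24·12·450 / 1000 = 311 kN.
  Edge l_c = 40 − 27/2 = 26.5 → r_n = 171.7 kN; interior l_c = 95 − 27 = 68 → r_n = 311 kN.
  R_n,bearing = 2·171.7 + 6·311 = 2210 kN → 0.75 × 2210 = 1660 kN.
Bearing governs: 1660 kN.

1660 kN (bearing governs)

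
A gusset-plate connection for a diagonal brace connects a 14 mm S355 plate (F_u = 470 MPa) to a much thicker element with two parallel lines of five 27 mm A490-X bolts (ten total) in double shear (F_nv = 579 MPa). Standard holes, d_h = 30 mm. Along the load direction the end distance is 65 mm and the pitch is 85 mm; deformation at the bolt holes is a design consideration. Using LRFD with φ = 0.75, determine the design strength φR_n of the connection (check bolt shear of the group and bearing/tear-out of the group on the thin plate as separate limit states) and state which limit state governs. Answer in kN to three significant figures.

Bolt shear: A_b = π·27²/4 = 572.6 mm²; R_n = 579 × 572.6 × 10 × 2 / 1000 = 6630 kN → 0.75 × 6630 = 4970 kN.
Bearing (1.2 l_c t F_u ≤ 2.4 d t F_u): upper limit = 2.4·27·14·470 / 1000 = 426.4 kN.
  Edge l_c = 65 − 30/2 = 50 → r_n = 394.8 kN; interior l_c = 85 − 30 = 55 → r_n = 426.4 kN.
  R_n,bearing = 2·394.8 + 8·426.4 = 4201 kN → 0.75 × 4201 = 3150 kN.
Bearing governs: 3150 kN.

3150 kN (bearing governs)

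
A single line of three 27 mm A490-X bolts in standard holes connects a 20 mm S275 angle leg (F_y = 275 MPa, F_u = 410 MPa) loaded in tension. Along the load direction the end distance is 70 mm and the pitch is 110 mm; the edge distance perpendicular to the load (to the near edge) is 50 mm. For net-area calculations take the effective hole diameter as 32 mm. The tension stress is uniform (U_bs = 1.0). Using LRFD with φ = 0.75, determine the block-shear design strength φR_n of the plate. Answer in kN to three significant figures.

Shear plane L_v = 70 + 2·110 = 290 mm; A_gv = 290 × 20 = 5800 mm².
A_nv = (290 − 2.5·32) × 20 = 4200 mm².
A_nt = (50 − 0.5·32) × 20 = 680 mm².
0.6 F_u A_nv = 1033 kN; 0.6 F_y A_gv = 957 kN → shear yielding governs the shear term.
R_n = 957 + 1.0 × 410 × 680 / 1000 = 1236 kN.
Design strength φR_n = 0.75 × 1236 = 927 kN.

927 kN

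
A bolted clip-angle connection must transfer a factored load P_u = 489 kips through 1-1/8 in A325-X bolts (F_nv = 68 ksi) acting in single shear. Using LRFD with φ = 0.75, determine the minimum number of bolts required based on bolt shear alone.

A_b = π·1.125²/4 = 0.994 in².
Per-bolt design strength φR_n = 0.75 × 68 × 0.994 × 1 = 50.69 kips.
n ≥ 489 / 50.69 = 9.646 → use 10 bolts.

10 bolts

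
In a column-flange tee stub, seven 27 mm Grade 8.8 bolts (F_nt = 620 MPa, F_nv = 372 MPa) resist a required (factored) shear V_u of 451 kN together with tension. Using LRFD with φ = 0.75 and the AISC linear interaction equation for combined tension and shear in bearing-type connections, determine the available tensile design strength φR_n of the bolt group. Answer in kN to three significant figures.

1670 kN

A_b = π·27²/4 = 572.6 mm²; f_rv = 451 × 1000 / (7 × 572.6) = 112.5 MPa.
F'_nt = 1.3 F_nt − (F_nt / φF_nv) f_rv = 1.3·620 − (620/(0.75·372))·112.5 = 555.9 MPa, capped at F_nt → F'_nt = 555.9 MPa.
R_n = F'_nt · A_b · n = 555.9 × 572.6 × 7 / 1000 = 2228 kN.
Design strength φR_n = 0.75 × 2228 = 1670 kN.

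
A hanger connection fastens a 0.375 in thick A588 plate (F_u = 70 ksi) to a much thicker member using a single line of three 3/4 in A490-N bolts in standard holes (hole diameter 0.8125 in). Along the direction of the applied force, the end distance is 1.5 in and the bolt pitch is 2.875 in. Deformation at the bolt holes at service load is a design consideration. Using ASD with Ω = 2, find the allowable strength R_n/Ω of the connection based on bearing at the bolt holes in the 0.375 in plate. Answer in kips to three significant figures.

Per bolt r_n = 1.2 l_c t F_u ≤ 2.4 d t F_u; upper limit = 2.4 × 0.75 × 0.375 × 70 = 47.25 kips.
Edge bolt: l_c = 1.5 − 0.8125/2 = 1.094 in → 1.2 × 1.094 × 0.375 × 70 = 34.45 → r_n = 34.45 kips.
Interior bolts: l_c = 2.875 − 0.8125 = 2.062 in → 1.2 × 2.062 × 0.375 × 70 = 64.97 → r_n = 47.25 kips.
R_n = 1 × 34.45 + 2 × 47.25 = 129 kips.
Allowable strength R_n/Ω = 129 / 2 = 64.5 kips.

64.5 kips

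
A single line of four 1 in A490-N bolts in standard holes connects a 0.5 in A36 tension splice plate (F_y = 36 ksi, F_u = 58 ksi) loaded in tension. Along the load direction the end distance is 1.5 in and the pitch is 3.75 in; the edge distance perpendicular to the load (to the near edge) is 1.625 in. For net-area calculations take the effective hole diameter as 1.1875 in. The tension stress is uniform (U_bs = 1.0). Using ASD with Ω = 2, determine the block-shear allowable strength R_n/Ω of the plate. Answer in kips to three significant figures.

Shear plane L_v = 1.5 + 3·3.75 = 12.75 in; A_gv = 12.75 × 0.5 = 6.375 in².
A_nv = (12.75 − 3.5·1.1875) × 0.5 = 4.297 in².
A_nt = (1.625 − 0.5·1.1875) × 0.5 = 0.5156 in².
0.6 F_u A_nv = 149.5 kips; 0.6 F_y A_gv = 137.7 kips → shear yielding governs the shear term.
R_n = 137.7 + 1.0 × 58 × 0.5156 = 167.6 kips.
Allowable strength R_n/Ω = 167.6 / 2 = 83.8 kips.

83.8 kips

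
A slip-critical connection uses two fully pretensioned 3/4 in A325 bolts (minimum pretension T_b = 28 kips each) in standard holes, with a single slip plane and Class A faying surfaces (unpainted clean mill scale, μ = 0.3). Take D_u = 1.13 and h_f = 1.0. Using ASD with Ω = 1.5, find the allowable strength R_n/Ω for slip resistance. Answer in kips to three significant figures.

12.7 kips

R_n = μ · D_u · h_f · T_b · n_s · n_b = 0.3 × 1.13 × 1.0 × 28 × 1 × 2 = 18.98 kips.
Allowable strength R_n/Ω = 18.98 / 1.5 = 12.7 kips.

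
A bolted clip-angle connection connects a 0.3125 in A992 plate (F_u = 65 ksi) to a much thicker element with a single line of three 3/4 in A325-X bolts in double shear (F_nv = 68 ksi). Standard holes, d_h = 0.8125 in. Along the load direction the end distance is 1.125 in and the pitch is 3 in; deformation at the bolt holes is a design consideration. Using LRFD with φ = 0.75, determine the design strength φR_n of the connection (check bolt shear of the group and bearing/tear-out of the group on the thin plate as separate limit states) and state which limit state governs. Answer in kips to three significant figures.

68 kips (bearing governs)

Bolt shear: A_b = π·0.75²/4 = 0.4418 in²; R_n = 68 × 0.4418 × 3 × 2 = 180.2 kips → 0.75 × 180.2 = 135 kips.
Bearing (1.2 l_c t F_u ≤ 2.4 d t F_u): upper limit = 2.4·0.75·0.3125·65 = 36.56 kips.
  Edge l_c = 1.125 − 0.8125/2 = 0.7188 → r_n = 17.52 kips; interior l_c = 3 − 0.8125 = 2.188 → r_n = 36.56 kips.
  R_n,bearing = 1·17.52 + 2·36.56 = 90.64 kips → 0.75 × 90.64 = 68 kips.
Bearing governs: 68 kips.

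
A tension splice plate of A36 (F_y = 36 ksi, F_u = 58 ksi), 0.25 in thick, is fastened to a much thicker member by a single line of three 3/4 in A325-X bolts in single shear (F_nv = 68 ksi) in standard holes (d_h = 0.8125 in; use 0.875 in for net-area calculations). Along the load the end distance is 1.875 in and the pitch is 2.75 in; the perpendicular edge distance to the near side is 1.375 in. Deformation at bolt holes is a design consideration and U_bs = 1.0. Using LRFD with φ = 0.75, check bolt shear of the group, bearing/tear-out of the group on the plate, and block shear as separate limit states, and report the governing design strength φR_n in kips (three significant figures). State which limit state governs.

Bolt shear: A_b = π·0.75²/4 = 0.4418 in²; R_n = 68 × 0.4418 × 3 × 1 = 90.12 kips → 0.75 × 90.12 = 67.6 kips.
Bearing: edge l_c = 1.469, r_n = 25.56 kips; interior l_c = 1.938, r_n = 26.1 kips; R_n = 25.56 + 2·26.1 = 77.76 kips → 58.3 kips.
Block shear: A_gv = 1.844, A_nv = 1.297, A_nt = 0.2344 in²; R_n = min(0.6F_uA_nv, 0.6F_yA_gv) + U_bs·F_u·A_nt = 53.42 kips → 40.1 kips.
Block shear governs: 40.1 kips.

40.1 kips (block shear governs)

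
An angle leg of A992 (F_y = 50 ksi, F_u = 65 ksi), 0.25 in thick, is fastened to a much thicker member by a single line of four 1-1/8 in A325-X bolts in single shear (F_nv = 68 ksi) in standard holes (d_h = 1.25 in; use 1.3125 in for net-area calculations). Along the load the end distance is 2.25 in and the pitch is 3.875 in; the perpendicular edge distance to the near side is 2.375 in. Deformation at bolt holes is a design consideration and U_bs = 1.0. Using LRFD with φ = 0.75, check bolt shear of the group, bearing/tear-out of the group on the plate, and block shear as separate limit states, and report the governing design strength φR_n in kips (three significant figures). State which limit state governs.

88.8 kips (block shear governs)

Bolt shear: A_b = π·1.125²/4 = 0.994 in²; R_n = 68 × 0.994 × 4 × 1 = 270.4 kips → 0.75 × 270.4 = 203 kips.
Bearing: edge l_c = 1.625, r_n = 31.69 kips; interior l_c = 2.625, r_n = 43.87 kips; R_n = 31.69 + 3·43.87 = 163.3 kips → 122 kips.
Block shear: A_gv = 3.469, A_nv = 2.32, A_nt = 0.4297 in²; R_n = min(0.6F_uA_nv, 0.6F_yA_gv) + U_bs·F_u·A_nt = 118.4 kips → 88.8 kips.
Block shear governs: 88.8 kips.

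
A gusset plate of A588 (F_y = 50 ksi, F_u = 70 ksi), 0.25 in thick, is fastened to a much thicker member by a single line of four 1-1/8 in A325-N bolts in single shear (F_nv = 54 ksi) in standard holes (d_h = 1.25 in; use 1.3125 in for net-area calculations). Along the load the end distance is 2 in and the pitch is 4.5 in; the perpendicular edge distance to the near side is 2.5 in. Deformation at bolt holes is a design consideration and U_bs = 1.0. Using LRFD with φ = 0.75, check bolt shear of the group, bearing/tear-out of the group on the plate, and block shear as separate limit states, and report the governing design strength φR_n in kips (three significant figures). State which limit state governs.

Bolt shear: A_b = π·1.125²/4 = 0.994 in²; R_n = 54 × 0.994 × 4 × 1 = 214.7 kips → 0.75 × 214.7 = 161 kips.
Bearing: edge l_c = 1.375, r_n = 28.88 kips; interior l_c = 3.25, r_n = 47.25 kips; R_n = 28.88 + 3·47.25 = 170.6 kips → 128 kips.
Block shear: A_gv = 3.875, A_nv = 2.727, A_nt = 0.4609 in²; R_n = min(0.6F_uA_nv, 0.6F_yA_gv) + U_bs·F_u·A_nt = 146.8 kips → 110 kips.
Block shear governs: 110 kips.

110 kips (block shear governs)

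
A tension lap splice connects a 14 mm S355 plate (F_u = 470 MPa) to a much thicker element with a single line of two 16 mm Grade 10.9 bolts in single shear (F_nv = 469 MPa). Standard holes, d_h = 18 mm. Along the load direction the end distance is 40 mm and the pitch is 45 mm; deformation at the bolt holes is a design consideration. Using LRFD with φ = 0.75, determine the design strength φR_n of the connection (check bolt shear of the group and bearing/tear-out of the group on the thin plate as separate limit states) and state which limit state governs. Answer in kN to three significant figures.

Bolt shear: A_b = π·16²/4 = 201.1 mm²; R_n = 469 × 201.1 × 2 × 1 / 1000 = 188.6 kN → 0.75 × 188.6 = 141 kN.
Bearing (1.2 l_c t F_u ≤ 2.4 d t F_u): upper limit = 2.4·16·14·470 / 1000 = 252.7 kN.
  Edge l_c = 40 − 18/2 = 31 → r_n = 244.8 kN; interior l_c = 45 − 18 = 27 → r_n = 213.2 kN.
  R_n,bearing = 1·244.8 + 1·213.2 = 458 kN → 0.75 × 458 = 343 kN.
Bolt shear governs: 141 kN.

141 kN (bolt shear governs)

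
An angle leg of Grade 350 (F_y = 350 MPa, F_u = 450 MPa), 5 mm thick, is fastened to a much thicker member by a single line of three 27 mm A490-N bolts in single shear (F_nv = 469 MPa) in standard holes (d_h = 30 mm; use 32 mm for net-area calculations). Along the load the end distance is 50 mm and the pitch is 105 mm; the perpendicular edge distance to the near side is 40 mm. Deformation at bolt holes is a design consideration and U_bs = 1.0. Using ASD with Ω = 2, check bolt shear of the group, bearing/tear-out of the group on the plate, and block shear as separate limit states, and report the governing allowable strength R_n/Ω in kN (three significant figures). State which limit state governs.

148 kN (block shear governs)

Bolt shear: A_b = π·27²/4 = 572.6 mm²; R_n = 469 × 572.6 × 3 × 1 / 1000 = 805.6 kN → 805.6 / 2 = 403 kN.
Bearing: edge l_c = 35, r_n = 94.5 kN; interior l_c = 75, r_n = 145.8 kN; R_n = 94.5 + 2·145.8 = 386.1 kN → 193 kN.
Block shear: A_gv = 1300, A_nv = 900, A_nt = 120 mm²; R_n = min(0.6F_uA_nv, 0.6F_yA_gv) + U_bs·F_u·A_nt = 297 kN → 148 kN.
Block shear governs: 148 kN.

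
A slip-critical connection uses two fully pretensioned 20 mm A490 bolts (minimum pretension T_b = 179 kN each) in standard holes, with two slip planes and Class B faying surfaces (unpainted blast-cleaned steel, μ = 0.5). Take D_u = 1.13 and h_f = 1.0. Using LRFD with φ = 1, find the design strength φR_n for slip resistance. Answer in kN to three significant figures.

R_n = μ · D_u · h_f · T_b · n_s · n_b = 0.5 × 1.13 × 1.0 × 179 × 2 × 2 = 404.5 kN.
Design strength φR_n = 1 × 404.5 = 405 kN.

405 kN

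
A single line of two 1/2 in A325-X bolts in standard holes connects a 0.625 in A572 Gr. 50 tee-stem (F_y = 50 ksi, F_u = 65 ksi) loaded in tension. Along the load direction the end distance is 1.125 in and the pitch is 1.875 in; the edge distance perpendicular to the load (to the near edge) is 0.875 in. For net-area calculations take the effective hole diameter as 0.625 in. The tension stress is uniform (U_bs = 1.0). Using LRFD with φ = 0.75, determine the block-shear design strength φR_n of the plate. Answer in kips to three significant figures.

54.8 kips

Shear plane L_v = 1.125 + 1·1.875 = 3 in; A_gv = 3 × 0.625 = 1.875 in².
A_nv = (3 − 1.5·0.625) × 0.625 = 1.289 in².
A_nt = (0.875 − 0.5·0.625) × 0.625 = 0.3516 in².
0.6 F_u A_nv = 50.27 kips; 0.6 F_y A_gv = 56.25 kips → shear rupture governs the shear term.
R_n = 50.27 + 1.0 × 65 × 0.3516 = 73.12 kips.
Design strength φR_n = 0.75 × 73.12 = 54.8 kips.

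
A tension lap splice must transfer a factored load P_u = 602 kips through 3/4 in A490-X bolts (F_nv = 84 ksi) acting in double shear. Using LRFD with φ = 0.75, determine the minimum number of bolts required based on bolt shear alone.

A_b = π·0.75²/4 = 0.4418 in².
Per-bolt design strength φR_n = 0.75 × 84 × 0.4418 × 2 = 55.67 kips.
n ≥ 602 / 55.67 = 10.81 → use 11 bolts.

11 bolts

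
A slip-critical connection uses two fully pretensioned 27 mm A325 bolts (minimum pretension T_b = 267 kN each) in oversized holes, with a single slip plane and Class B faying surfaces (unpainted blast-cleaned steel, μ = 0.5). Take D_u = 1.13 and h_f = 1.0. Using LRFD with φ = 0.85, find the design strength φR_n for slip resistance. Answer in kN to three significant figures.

R_n = μ · D_u · h_f · T_b · n_s · n_b = 0.5 × 1.13 × 1.0 × 267 × 1 × 2 = 301.7 kN.
Design strength φR_n = 0.85 × 301.7 = 256 kN.

256 kN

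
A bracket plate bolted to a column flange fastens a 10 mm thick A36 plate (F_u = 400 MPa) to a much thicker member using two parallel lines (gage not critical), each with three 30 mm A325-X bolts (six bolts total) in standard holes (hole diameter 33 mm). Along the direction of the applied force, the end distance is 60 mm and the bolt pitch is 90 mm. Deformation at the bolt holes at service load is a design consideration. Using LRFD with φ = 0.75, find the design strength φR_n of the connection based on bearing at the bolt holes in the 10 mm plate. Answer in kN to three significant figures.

Per bolt r_n = 1.2 l_c t F_u ≤ 2.4 d t F_u; upper limit = 2.4 × 30 × 10 × 400 / 1000 = 288 kN.
Edge bolt: l_c = 60 − 33/2 = 43.5 mm → 1.2 × 43.5 × 10 × 400 / 1000 = 208.8 → r_n = 208.8 kN.
Interior bolts: l_c = 90 − 33 = 57 mm → 1.2 × 57 × 10 × 400 / 1000 = 273.6 → r_n = 273.6 kN.
R_n = 2 × 208.8 + 4 × 273.6 = 1512 kN.
Design strength φR_n = 0.75 × 1512 = 1130 kN.

1130 kN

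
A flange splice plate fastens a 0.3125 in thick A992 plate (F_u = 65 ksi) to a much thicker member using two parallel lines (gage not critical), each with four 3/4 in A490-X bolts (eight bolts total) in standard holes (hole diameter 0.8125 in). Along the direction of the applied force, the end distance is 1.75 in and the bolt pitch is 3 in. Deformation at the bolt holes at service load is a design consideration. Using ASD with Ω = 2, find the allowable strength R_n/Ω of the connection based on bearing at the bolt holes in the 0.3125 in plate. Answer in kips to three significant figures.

142 kips

Per bolt r_n = 1.2 l_c t F_u ≤ 2.4 d t F_u; upper limit = 2.4 × 0.75 × 0.3125 × 65 = 36.56 kips.
Edge bolt: l_c = 1.75 − 0.8125/2 = 1.344 in → 1.2 × 1.344 × 0.3125 × 65 = 32.75 → r_n = 32.75 kips.
Interior bolts: l_c = 3 − 0.8125 = 2.188 in → 1.2 × 2.188 × 0.3125 × 65 = 53.32 → r_n = 36.56 kips.
R_n = 2 × 32.75 + 6 × 36.56 = 284.9 kips.
Allowable strength R_n/Ω = 284.9 / 2 = 142 kips.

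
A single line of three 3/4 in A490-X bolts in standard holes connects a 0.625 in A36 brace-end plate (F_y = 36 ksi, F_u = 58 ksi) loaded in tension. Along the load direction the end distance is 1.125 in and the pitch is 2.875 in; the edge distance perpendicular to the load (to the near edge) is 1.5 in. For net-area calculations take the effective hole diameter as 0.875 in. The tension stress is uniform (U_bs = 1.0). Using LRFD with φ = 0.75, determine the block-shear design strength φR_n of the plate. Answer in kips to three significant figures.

Shear plane L_v = 1.125 + 2·2.875 = 6.875 in; A_gv = 6.875 × 0.625 = 4.297 in².
A_nv = (6.875 − 2.5·0.875) × 0.625 = 2.93 in².
A_nt = (1.5 − 0.5·0.875) × 0.625 = 0.6641 in².
0.6 F_u A_nv = 102 kips; 0.6 F_y A_gv = 92.81 kips → shear yielding governs the shear term.
R_n = 92.81 + 1.0 × 58 × 0.6641 = 131.3 kips.
Design strength φR_n = 0.75 × 131.3 = 98.5 kips.

98.5 kips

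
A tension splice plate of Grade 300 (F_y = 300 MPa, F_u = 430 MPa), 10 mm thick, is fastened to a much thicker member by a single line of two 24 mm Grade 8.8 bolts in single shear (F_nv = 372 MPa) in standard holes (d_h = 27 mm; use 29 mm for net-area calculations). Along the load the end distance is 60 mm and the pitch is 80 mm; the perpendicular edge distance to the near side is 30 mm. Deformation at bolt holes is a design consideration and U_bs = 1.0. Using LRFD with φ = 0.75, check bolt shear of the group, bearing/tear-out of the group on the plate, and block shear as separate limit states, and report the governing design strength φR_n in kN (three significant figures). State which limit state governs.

237 kN (block shear governs)

Bolt shear: A_b = π·24²/4 = 452.4 mm²; R_n = 372 × 452.4 × 2 × 1 / 1000 = 336.6 kN → 0.75 × 336.6 = 252 kN.
Bearing: edge l_c = 46.5, r_n = 239.9 kN; interior l_c = 53, r_n = 247.7 kN; R_n = 239.9 + 1·247.7 = 487.6 kN → 366 kN.
Block shear: A_gv = 1400, A_nv = 965, A_nt = 155 mm²; R_n = min(0.6F_uA_nv, 0.6F_yA_gv) + U_bs·F_u·A_nt = 315.6 kN → 237 kN.
Block shear governs: 237 kN.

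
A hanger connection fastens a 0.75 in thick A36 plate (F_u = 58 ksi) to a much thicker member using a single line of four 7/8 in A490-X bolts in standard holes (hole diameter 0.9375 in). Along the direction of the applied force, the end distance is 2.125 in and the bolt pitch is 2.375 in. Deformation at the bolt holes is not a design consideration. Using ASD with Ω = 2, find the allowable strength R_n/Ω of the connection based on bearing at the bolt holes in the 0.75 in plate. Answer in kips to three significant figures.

Per bolt r_n = 1.5 l_c t F_u ≤ 3.0 d t F_u; upper limit = 3.0 × 0.875 × 0.75 × 58 = 114.2 kips.
Edge bolt: l_c = 2.125 − 0.9375/2 = 1.656 in → 1.5 × 1.656 × 0.75 × 58 = 108.1 → r_n = 108.1 kips.
Interior bolts: l_c = 2.375 − 0.9375 = 1.438 in → 1.5 × 1.438 × 0.75 × 58 = 93.8 → r_n = 93.8 kips.
R_n = 1 × 108.1 + 3 × 93.8 = 389.5 kips.
Allowable strength R_n/Ω = 389.5 / 2 = 195 kips.

195 kips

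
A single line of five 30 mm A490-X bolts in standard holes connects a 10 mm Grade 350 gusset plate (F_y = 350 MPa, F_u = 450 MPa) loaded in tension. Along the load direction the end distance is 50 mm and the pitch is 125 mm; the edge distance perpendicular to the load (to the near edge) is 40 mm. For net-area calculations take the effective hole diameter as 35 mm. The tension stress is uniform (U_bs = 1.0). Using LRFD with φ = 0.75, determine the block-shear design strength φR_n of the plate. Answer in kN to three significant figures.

871 kN

Shear plane L_v = 50 + 4·125 = 550 mm; A_gv = 550 × 10 = 5500 mm².
A_nv = (550 − 4.5·35) × 10 = 3925 mm².
A_nt = (40 − 0.5·35) × 10 = 225 mm².
0.6 F_u A_nv = 1060 kN; 0.6 F_y A_gv = 1155 kN → shear rupture governs the shear term.
R_n = 1060 + 1.0 × 450 × 225 / 1000 = 1161 kN.
Design strength φR_n = 0.75 × 1161 = 871 kN.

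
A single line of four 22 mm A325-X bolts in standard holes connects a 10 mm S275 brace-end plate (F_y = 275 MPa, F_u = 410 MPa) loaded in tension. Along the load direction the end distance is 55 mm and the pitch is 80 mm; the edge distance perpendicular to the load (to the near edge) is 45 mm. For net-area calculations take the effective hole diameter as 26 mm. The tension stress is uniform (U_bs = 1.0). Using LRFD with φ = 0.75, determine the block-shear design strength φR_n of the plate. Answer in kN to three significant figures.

463 kN

Shear plane L_v = 55 + 3·80 = 295 mm; A_gv = 295 × 10 = 2950 mm².
A_nv = (295 − 3.5·26) × 10 = 2040 mm².
A_nt = (45 − 0.5·26) × 10 = 320 mm².
0.6 F_u A_nv = 501.8 kN; 0.6 F_y A_gv = 486.8 kN → shear yielding governs the shear term.
R_n = 486.8 + 1.0 × 410 × 320 / 1000 = 618 kN.
Design strength φR_n = 0.75 × 618 = 463 kN.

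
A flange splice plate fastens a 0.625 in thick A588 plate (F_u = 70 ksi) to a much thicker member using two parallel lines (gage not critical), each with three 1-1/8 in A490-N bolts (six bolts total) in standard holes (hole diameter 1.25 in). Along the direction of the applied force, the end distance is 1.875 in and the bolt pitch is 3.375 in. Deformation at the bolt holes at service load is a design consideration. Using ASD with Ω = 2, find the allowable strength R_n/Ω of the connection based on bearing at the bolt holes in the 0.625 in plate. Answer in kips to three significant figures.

289 kips

Per bolt r_n = 1.2 l_c t F_u ≤ 2.4 d t F_u; upper limit = 2.4 × 1.125 × 0.625 × 70 = 118.1 kips.
Edge bolt: l_c = 1.875 − 1.25/2 = 1.25 in → 1.2 × 1.25 × 0.625 × 70 = 65.62 → r_n = 65.62 kips.
Interior bolts: l_c = 3.375 − 1.25 = 2.125 in → 1.2 × 2.125 × 0.625 × 70 = 111.6 → r_n = 111.6 kips.
R_n = 2 × 65.62 + 4 × 111.6 = 577.5 kips.
Allowable strength R_n/Ω = 577.5 / 2 = 289 kips.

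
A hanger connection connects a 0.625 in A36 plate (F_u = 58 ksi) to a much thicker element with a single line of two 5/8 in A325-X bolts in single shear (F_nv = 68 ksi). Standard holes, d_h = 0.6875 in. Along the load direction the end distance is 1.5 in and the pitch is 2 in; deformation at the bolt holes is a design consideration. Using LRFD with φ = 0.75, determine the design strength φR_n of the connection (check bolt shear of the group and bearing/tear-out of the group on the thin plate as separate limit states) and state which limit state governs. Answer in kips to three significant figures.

31.3 kips (bolt shear governs)

Bolt shear: A_b = π·0.625²/4 = 0.3068 in²; R_n = 68 × 0.3068 × 2 × 1 = 41.72 kips → 0.75 × 41.72 = 31.3 kips.
Bearing (1.2 l_c t F_u ≤ 2.4 d t F_u): upper limit = 2.4·0.625·0.625·58 = 54.38 kips.
  Edge l_c = 1.5 − 0.6875/2 = 1.156 → r_n = 50.3 kips; interior l_c = 2 − 0.6875 = 1.312 → r_n = 54.38 kips.
  R_n,bearing = 1·50.3 + 1·54.38 = 104.7 kips → 0.75 × 104.7 = 78.5 kips.
Bolt shear governs: 31.3 kips.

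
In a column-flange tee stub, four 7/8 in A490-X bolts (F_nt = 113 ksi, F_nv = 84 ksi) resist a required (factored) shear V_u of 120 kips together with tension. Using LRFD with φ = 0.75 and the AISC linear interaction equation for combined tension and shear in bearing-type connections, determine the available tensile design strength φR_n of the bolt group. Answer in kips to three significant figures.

A_b = π·0.875²/4 = 0.6013 in²; f_rv = 120 / (4 × 0.6013) = 49.89 ksi.
F'_nt = 1.3 F_nt − (F_nt / φF_nv) f_rv = 1.3·113 − (113/(0.75·84))·49.89 = 57.41 ksi, capped at F_nt → F'_nt = 57.41 ksi.
R_n = F'_nt · A_b · n = 57.41 × 0.6013 × 4 = 138.1 kips.
Design strength φR_n = 0.75 × 138.1 = 104 kips.

104 kips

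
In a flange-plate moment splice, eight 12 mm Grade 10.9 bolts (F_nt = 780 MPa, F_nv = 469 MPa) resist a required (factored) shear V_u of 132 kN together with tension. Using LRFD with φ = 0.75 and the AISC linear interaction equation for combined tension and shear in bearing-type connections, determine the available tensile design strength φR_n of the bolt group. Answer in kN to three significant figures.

469 kN

A_b = π·12²/4 = 113.1 mm²; f_rv = 132 × 1000 / (8 × 113.1) = 145.9 MPa.
F'_nt = 1.3 F_nt − (F_nt / φF_nv) f_rv = 1.3·780 − (780/(0.75·469))·145.9 = 690.5 MPa, capped at F_nt → F'_nt = 690.5 MPa.
R_n = F'_nt · A_b · n = 690.5 × 113.1 × 8 / 1000 = 624.7 kN.
Design strength φR_n = 0.75 × 624.7 = 469 kN.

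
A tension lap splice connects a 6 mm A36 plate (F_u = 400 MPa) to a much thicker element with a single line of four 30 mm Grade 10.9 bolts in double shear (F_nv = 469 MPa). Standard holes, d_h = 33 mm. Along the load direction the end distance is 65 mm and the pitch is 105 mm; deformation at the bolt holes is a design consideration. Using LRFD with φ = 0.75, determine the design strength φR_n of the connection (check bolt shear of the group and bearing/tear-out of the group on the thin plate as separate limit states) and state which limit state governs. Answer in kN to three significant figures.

494 kN (bearing governs)

Bolt shear: A_b = π·30²/4 = 706.9 mm²; R_n = 469 × 706.9 × 4 × 2 / 1000 = 2652 kN → 0.75 × 2652 = 1990 kN.
Bearing (1.2 l_c t F_u ≤ 2.4 d t F_u): upper limit = 2.4·30·6·400 / 1000 = 172.8 kN.
  Edge l_c = 65 − 33/2 = 48.5 → r_n = 139.7 kN; interior l_c = 105 − 33 = 72 → r_n = 172.8 kN.
  R_n,bearing = 1·139.7 + 3·172.8 = 658.1 kN → 0.75 × 658.1 = 494 kN.
Bearing governs: 494 kN.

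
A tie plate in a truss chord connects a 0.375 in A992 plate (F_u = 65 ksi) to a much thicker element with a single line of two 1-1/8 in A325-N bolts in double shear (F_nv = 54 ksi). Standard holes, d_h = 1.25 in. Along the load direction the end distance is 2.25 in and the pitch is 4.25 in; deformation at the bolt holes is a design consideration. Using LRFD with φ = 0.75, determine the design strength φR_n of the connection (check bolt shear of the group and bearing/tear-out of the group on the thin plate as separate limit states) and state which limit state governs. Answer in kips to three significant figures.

85 kips (bearing governs)

Bolt shear: A_b = π·1.125²/4 = 0.994 in²; R_n = 54 × 0.994 × 2 × 2 = 214.7 kips → 0.75 × 214.7 = 161 kips.
Bearing (1.2 l_c t F_u ≤ 2.4 d t F_u): upper limit = 2.4·1.125·0.375·65 = 65.81 kips.
  Edge l_c = 2.25 − 1.25/2 = 1.625 → r_n = 47.53 kips; interior l_c = 4.25 − 1.25 = 3 → r_n = 65.81 kips.
  R_n,bearing = 1·47.53 + 1·65.81 = 113.3 kips → 0.75 × 113.3 = 85 kips.
Bearing governs: 85 kips.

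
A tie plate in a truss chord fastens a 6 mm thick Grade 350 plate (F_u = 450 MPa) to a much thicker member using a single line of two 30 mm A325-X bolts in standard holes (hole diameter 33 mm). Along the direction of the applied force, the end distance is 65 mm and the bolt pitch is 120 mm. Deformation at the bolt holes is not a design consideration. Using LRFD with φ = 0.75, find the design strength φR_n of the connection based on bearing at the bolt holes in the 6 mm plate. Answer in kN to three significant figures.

Per bolt r_n = 1.5 l_c t F_u ≤ 3.0 d t F_u; upper limit = 3.0 × 30 × 6 × 450 / 1000 = 243 kN.
Edge bolt: l_c = 65 − 33/2 = 48.5 mm → 1.5 × 48.5 × 6 × 450 / 1000 = 196.4 → r_n = 196.4 kN.
Interior bolts: l_c = 120 − 33 = 87 mm → 1.5 × 87 × 6 × 450 / 1000 = 352.4 → r_n = 243 kN.
R_n = 1 × 196.4 + 1 × 243 = 439.4 kN.
Design strength φR_n = 0.75 × 439.4 = 330 kN.

330 kN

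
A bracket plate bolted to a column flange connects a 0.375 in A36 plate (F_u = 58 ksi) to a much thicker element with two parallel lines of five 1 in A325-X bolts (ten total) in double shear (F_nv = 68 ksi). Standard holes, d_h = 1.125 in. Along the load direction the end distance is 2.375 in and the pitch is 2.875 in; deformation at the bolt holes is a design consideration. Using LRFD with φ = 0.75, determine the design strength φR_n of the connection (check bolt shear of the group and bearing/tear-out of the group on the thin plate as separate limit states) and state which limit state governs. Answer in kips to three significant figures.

345 kips (bearing governs)

Bolt shear: A_b = π·1²/4 = 0.7854 in²; R_n = 68 × 0.7854 × 10 × 2 = 1068 kips → 0.75 × 1068 = 801 kips.
Bearing (1.2 l_c t F_u ≤ 2.4 d t F_u): upper limit = 2.4·1·0.375·58 = 52.2 kips.
  Edge l_c = 2.375 − 1.125/2 = 1.812 → r_n = 47.31 kips; interior l_c = 2.875 − 1.125 = 1.75 → r_n = 45.68 kips.
  R_n,bearing = 2·47.31 + 8·45.68 = 460 kips → 0.75 × 460 = 345 kips.
Bearing governs: 345 kips.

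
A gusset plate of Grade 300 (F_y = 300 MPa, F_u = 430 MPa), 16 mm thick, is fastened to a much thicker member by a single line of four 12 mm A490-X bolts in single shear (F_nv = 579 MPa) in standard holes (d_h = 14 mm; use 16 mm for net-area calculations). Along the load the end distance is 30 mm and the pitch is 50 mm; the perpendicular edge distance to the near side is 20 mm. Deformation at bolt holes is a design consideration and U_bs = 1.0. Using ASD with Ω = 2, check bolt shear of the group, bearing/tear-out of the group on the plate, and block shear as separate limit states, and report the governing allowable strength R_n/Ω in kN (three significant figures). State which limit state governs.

Bolt shear: A_b = π·12²/4 = 113.1 mm²; R_n = 579 × 113.1 × 4 × 1 / 1000 = 261.9 kN → 261.9 / 2 = 131 kN.
Bearing: edge l_c = 23, r_n = 189.9 kN; interior l_c = 36, r_n = 198.1 kN; R_n = 189.9 + 3·198.1 = 784.3 kN → 392 kN.
Block shear: A_gv = 2880, A_nv = 1984, A_nt = 192 mm²; R_n = min(0.6F_uA_nv, 0.6F_yA_gv) + U_bs·F_u·A_nt = 594.4 kN → 297 kN.
Bolt shear governs: 131 kN.

131 kN (bolt shear governs)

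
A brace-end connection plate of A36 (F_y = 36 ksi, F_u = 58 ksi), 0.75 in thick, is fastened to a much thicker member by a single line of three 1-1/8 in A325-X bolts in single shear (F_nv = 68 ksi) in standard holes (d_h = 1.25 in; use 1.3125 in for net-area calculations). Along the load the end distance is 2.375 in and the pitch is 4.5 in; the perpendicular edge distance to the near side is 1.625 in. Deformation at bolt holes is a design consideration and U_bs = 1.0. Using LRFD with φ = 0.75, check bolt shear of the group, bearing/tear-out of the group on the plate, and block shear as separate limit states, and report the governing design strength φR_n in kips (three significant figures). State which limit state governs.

Bolt shear: A_b = π·1.125²/4 = 0.994 in²; R_n = 68 × 0.994 × 3 × 1 = 202.8 kips → 0.75 × 202.8 = 152 kips.
Bearing: edge l_c = 1.75, r_n = 91.35 kips; interior l_c = 3.25, r_n = 117.4 kips; R_n = 91.35 + 2·117.4 = 326.2 kips → 245 kips.
Block shear: A_gv = 8.531, A_nv = 6.07, A_nt = 0.7266 in²; R_n = min(0.6F_uA_nv, 0.6F_yA_gv) + U_bs·F_u·A_nt = 226.4 kips → 170 kips.
Bolt shear governs: 152 kips.

152 kips (bolt shear governs)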